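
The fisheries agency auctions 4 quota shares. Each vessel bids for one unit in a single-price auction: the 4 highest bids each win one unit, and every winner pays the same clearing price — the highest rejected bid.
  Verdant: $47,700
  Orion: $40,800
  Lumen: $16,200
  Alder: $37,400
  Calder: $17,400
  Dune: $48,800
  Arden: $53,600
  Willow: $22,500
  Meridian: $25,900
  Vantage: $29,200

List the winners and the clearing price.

Arden, Dune, Verdant, Orion; each pays $37,400

Sorting: 53,600 (Arden), 48,800 (Dune), 47,700 (Verdant), 40,800 (Orion), 37,400 (Alder), 29,200 (Vantage), …
Winners (4 units): Arden, Dune, Verdant, Orion.
Highest unsuccessful bid: $37,400 → clearing price.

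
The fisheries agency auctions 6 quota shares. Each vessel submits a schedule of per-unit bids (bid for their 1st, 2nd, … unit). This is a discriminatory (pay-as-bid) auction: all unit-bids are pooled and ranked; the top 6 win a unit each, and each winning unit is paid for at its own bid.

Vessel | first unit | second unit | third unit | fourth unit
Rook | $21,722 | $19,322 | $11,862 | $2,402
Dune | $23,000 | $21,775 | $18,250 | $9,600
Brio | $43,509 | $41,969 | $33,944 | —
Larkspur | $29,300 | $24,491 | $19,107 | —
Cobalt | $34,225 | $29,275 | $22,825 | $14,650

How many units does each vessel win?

Brio 3, Cobalt 2, Larkspur 1

All unit-bids, highest first — top 6: 43,509 (Brio-1), 41,969 (Brio-2), 34,225 (Cobalt-1), 33,944 (Brio-3), 29,300 (Larkspur-1), 29,275 (Cobalt-2)
Next rejected bid: $24,491 (not a price — pay-as-bid).
Allocation: Brio 3, Cobalt 2, Larkspur 1.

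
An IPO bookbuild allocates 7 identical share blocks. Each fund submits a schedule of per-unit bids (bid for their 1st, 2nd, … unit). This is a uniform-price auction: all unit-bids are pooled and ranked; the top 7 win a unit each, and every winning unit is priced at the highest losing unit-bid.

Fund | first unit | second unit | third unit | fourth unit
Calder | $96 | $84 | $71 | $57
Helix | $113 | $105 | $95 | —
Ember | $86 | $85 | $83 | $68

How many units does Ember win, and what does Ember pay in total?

Pooled unit-bids ranked (top 7): 113 (Helix-1), 105 (Helix-2), 96 (Calder-1), 95 (Helix-3), 86 (Ember-1), 85 (Ember-2), 84 (Calder-2)
Highest rejected unit-bid = $83.
Ember wins 2 unit(s) at $83 each.

Ember: 2 units, pays $166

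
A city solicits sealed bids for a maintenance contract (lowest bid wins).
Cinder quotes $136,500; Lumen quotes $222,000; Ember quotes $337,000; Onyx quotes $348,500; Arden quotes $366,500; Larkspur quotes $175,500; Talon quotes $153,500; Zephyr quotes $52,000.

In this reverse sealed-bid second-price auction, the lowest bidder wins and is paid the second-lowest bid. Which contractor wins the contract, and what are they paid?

Rule: the lowest bidder wins and is paid the second-lowest bid.
Bids ranked: 52,000 (Zephyr) < 136,500 (Cinder) < 153,500 (Talon) < 175,500 (Larkspur) < 222,000 (Lumen) < 337,000 (Ember) < …
Second-price: Zephyr is paid Cinder's bid of $136,500.

Zephyr is paid $136,500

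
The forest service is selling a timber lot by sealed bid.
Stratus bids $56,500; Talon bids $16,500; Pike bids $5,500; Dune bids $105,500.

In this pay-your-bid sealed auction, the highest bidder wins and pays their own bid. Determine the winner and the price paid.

Pay-your-bid sealed auction: the highest bidder wins and pays their own bid.
Bids in order: 105,500 (Dune) > 56,500 (Stratus) > 16,500 (Talon) > 5,500 (Pike)
Dune has the highest bid and pays exactly that: $105,500.

Dune pays $105,500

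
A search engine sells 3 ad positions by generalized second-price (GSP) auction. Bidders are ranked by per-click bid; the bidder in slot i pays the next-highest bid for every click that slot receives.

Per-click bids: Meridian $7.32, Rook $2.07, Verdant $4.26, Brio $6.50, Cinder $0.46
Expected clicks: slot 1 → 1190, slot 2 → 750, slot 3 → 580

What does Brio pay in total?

Per-click bids in order: $7.32 (Meridian) > $6.50 (Brio) > $4.26 (Verdant) > $2.07 (Rook) > …
Brio holds slot 2 → pays next bid $4.26 × 750 clicks = $3195.00.

Brio pays $3195.00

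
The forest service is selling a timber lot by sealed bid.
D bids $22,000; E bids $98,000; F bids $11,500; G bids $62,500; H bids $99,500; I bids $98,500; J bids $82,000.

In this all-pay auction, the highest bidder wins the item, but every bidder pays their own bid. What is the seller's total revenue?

Sorting bids: 99,500 (H) > 98,500 (I) > 98,000 (E) > 82,000 (J) > 62,500 (G) > 22,000 (D) > …
Every bidder forfeits their bid regardless of winning.
Revenue = 22,000 + 98,000 + 11,500 + 62,500 + 99,500 + 98,500 + 82,000 = $474,000.

Total revenue: $474,000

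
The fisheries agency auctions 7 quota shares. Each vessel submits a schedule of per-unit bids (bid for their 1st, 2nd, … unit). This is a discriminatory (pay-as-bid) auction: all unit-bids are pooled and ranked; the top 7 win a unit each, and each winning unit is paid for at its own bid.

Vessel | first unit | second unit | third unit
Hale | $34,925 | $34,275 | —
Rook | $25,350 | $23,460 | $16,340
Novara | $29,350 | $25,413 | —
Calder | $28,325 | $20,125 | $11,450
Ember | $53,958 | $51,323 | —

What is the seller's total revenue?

Total revenue: $257,569

Merging the schedules and taking the best 7: 53,958 (Ember-1), 51,323 (Ember-2), 34,925 (Hale-1), 34,275 (Hale-2), 29,350 (Novara-1), 28,325 (Calder-1), 25,413 (Novara-2)
Next rejected bid: $25,350 (not a price — pay-as-bid).
Each winning unit pays its own bid.
Revenue = 53,958 + 51,323 + 34,925 + 34,275 + 29,350 + 28,325 + 25,413 = $257,569.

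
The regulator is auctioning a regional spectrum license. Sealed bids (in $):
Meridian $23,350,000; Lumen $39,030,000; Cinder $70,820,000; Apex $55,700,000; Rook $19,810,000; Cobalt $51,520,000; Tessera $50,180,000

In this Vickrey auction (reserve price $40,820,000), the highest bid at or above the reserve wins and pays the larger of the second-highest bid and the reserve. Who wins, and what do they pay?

Cinder pays $55,700,000

Bids ranked: 70,820,000 (Cinder) > 55,700,000 (Apex) > 51,520,000 (Cobalt) > 50,180,000 (Tessera) > 39,030,000 (Lumen) > 23,350,000 (Meridian) > …
Highest eligible bid: Cinder at $70,820,000.
Second-highest bid $55,700,000 exceeds the reserve $40,820,000 → payment $55,700,000.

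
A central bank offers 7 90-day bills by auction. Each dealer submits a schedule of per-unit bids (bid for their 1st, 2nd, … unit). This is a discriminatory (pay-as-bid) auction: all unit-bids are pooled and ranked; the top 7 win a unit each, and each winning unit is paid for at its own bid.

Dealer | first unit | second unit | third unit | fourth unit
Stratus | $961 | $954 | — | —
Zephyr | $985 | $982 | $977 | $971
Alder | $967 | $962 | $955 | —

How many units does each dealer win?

Alder 2, Stratus 1, Zephyr 4

Merging the schedules and taking the best 7: 985 (Zephyr-1), 982 (Zephyr-2), 977 (Zephyr-3), 971 (Zephyr-4), 967 (Alder-1), 962 (Alder-2), 961 (Stratus-1)
Next rejected bid: $955 (not a price — pay-as-bid).
Allocation: Alder 2, Stratus 1, Zephyr 4.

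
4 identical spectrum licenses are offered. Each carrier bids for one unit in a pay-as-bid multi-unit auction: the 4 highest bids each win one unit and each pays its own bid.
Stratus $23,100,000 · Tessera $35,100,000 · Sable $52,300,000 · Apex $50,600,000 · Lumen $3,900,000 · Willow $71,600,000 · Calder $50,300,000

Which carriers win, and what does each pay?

Bids ranked high→low: 71,600,000 (Willow), 52,300,000 (Sable), 50,600,000 (Apex), 50,300,000 (Calder), 35,100,000 (Tessera), 23,100,000 (Stratus), …
Winners (4 units): Willow, Sable, Apex, Calder.
Each winner pays its own bid: Willow $71,600,000, Sable $52,300,000, Apex $50,600,000, Calder $50,300,000.

Willow $71,600,000, Sable $52,300,000, Apex $50,600,000, Calder $50,300,000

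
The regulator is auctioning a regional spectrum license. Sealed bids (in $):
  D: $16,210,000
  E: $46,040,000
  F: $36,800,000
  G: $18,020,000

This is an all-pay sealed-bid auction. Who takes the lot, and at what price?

All-pay sealed-bid auction: the highest bidder wins the item, but every bidder pays their own bid.
Bids in order: 46,040,000 (E) > 36,800,000 (F) > 18,020,000 (G) > 16,210,000 (D)
E wins with the top bid; all bids are sunk regardless.

E pays $46,040,000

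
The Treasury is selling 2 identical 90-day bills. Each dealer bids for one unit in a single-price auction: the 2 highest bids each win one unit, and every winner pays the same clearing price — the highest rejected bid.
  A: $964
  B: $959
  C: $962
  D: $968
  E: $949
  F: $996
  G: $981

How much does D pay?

D pays $0

Ordering the bids: 996 (F), 981 (G), 968 (D), 964 (A), …
Top 2: F, G.
Highest unsuccessful bid: $968 → clearing price.
D does not win → pays $0.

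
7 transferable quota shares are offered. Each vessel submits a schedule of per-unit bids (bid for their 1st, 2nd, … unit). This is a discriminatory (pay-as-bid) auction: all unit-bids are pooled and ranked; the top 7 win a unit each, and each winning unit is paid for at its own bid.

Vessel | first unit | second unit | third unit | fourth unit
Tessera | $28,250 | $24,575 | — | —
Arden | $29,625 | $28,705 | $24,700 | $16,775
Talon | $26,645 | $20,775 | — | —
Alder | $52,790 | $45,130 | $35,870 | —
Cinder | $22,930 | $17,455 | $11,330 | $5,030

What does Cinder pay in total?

Pooled unit-bids ranked (top 7): 52,790 (Alder-1), 45,130 (Alder-2), 35,870 (Alder-3), 29,625 (Arden-1), 28,705 (Arden-2), 28,250 (Tessera-1), 26,645 (Talon-1)
Next rejected bid: $24,700 (not a price — pay-as-bid).
Cinder wins no units.

Cinder pays $0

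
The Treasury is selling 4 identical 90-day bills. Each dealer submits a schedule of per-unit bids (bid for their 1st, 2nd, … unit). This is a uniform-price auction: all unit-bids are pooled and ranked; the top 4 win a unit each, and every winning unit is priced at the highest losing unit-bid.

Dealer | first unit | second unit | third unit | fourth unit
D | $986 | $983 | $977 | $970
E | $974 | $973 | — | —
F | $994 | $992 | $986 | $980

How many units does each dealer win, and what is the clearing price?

Merging the schedules and taking the best 4: 994 (F-1), 992 (F-2), 986 (D-1), 986 (F-3)
Highest rejected unit-bid = $983.
Allocation: D 1, F 3.

D 1, F 3; clearing price $983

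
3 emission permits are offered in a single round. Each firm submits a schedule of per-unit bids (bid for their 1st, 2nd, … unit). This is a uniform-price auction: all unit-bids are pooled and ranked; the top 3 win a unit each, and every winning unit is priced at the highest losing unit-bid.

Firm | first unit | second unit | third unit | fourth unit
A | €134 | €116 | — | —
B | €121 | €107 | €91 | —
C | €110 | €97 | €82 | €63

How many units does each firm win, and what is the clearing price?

A 2, B 1; clearing price €110

Merging the schedules and taking the best 3: 134 (A-1), 121 (B-1), 116 (A-2)
Highest rejected unit-bid = €110.
Allocation: A 2, B 1.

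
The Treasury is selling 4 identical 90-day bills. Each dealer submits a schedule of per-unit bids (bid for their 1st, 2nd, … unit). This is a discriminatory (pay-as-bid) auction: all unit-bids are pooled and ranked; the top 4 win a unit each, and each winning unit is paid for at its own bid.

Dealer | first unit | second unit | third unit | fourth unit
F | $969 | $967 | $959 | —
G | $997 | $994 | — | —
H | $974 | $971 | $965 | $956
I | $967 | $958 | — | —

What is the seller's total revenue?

Total revenue: $3,936

Pooled unit-bids ranked (top 4): 997 (G-1), 994 (G-2), 974 (H-1), 971 (H-2)
Next rejected bid: $969 (not a price — pay-as-bid).
Each winning unit pays its own bid.
Revenue = 997 + 994 + 974 + 971 = $3,936.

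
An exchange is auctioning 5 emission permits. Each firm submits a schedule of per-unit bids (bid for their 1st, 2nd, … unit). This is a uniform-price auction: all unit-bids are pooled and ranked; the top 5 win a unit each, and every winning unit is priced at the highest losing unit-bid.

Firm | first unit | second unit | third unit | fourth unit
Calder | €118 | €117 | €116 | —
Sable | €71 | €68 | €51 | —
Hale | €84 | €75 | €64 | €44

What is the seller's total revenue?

Merging the schedules and taking the best 5: 118 (Calder-1), 117 (Calder-2), 116 (Calder-3), 84 (Hale-1), 75 (Hale-2)
The (k+1)-th unit-bid is €71.
Allocation: Calder 3, Hale 2. Every unit priced at €71.
Revenue = 5 × 71 = €355.

Total revenue: €355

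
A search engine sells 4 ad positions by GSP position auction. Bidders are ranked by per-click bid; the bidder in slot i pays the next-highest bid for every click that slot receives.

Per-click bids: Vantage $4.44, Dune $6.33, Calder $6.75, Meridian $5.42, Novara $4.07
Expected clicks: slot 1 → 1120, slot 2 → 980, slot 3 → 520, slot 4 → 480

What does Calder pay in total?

Ranked by bid: $6.75 (Calder) > $6.33 (Dune) > $5.42 (Meridian) > $4.44 (Vantage) > $4.07 (Novara)
Calder holds slot 1 → pays next bid $6.33 × 1120 clicks = $7089.60.

Calder pays $7089.60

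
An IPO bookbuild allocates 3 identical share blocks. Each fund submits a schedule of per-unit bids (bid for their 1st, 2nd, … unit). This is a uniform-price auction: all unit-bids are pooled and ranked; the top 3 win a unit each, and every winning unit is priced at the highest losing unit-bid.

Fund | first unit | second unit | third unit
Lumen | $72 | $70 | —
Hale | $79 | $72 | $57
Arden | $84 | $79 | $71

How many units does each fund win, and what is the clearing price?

Pooled unit-bids ranked (top 3): 84 (Arden-1), 79 (Hale-1), 79 (Arden-2)
The (k+1)-th unit-bid is $72.
Allocation: Arden 2, Hale 1.

Arden 2, Hale 1; clearing price $72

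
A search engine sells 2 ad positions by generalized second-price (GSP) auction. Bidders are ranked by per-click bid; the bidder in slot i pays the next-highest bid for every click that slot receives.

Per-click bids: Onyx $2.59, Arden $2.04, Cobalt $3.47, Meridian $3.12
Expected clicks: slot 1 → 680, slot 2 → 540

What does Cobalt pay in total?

Cobalt pays $2121.60

Ranked by bid: $3.47 (Cobalt) > $3.12 (Meridian) > $2.59 (Onyx) > …
Cobalt holds slot 1 → pays next bid $3.12 × 680 clicks = $2121.60.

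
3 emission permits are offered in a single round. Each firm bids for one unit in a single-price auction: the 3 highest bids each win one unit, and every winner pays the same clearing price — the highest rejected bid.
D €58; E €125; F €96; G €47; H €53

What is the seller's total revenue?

Total revenue: €159

Sorting: 125 (E), 96 (F), 58 (D), 53 (H), 47 (G)
Top 3: E, F, D.
Clearing price = highest rejected bid = €53.
Total revenue = 3 × €53 = €159.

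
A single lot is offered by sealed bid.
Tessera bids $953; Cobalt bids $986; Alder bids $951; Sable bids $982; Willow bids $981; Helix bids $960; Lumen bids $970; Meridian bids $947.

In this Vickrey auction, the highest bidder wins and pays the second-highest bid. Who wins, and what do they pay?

Vickrey auction: the highest bidder wins and pays the second-highest bid.
Bids ranked: 986 (Cobalt) > 982 (Sable) > 981 (Willow) > 970 (Lumen) > 960 (Helix) > 953 (Tessera) > …
Second-price: Cobalt pays Sable's bid of $982.

Cobalt pays $982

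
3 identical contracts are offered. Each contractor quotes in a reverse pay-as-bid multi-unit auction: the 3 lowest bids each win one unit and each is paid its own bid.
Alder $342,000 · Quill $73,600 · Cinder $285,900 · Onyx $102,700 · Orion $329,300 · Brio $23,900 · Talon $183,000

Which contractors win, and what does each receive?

Brio $23,900, Quill $73,600, Onyx $102,700

Bids ranked low→high: 23,900 (Brio), 73,600 (Quill), 102,700 (Onyx), 183,000 (Talon), 285,900 (Cinder), …
The 3 lowest are Brio, Quill, Onyx.
Each winner is paid its own bid: Brio $23,900, Quill $73,600, Onyx $102,700.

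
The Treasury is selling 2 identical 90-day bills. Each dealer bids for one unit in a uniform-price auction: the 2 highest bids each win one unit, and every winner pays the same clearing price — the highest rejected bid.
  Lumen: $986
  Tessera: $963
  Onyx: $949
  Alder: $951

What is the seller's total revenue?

Total revenue: $1,902

Bids ranked high→low: 986 (Lumen), 963 (Tessera), 951 (Alder), 949 (Onyx)
The 2 highest are Lumen, Tessera.
Highest unsuccessful bid: $951 → clearing price.
Total revenue = 2 × $951 = $1,902.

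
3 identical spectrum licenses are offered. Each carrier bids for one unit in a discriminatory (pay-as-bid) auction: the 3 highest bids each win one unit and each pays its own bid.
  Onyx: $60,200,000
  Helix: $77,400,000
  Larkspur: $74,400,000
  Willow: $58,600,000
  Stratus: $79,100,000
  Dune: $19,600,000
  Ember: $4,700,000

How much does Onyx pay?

Onyx pays $0

Sorting: 79,100,000 (Stratus), 77,400,000 (Helix), 74,400,000 (Larkspur), 60,200,000 (Onyx), 58,600,000 (Willow), …
Winners (3 units): Stratus, Helix, Larkspur.
Onyx does not win → $0.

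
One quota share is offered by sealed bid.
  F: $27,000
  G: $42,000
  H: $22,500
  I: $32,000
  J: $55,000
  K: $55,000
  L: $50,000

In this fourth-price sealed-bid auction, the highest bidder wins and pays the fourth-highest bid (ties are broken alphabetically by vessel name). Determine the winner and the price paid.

Rule: the highest bidder wins and pays the fourth-highest bid.
Bids in order: 55,000 (J) > 55,000 (K) > 50,000 (L) > 42,000 (G) > 32,000 (I) > 27,000 (F) > …
Tie at $55,000 → J wins by tie-break.
J is highest; pays the fourth-highest bid, $42,000.

J pays $42,000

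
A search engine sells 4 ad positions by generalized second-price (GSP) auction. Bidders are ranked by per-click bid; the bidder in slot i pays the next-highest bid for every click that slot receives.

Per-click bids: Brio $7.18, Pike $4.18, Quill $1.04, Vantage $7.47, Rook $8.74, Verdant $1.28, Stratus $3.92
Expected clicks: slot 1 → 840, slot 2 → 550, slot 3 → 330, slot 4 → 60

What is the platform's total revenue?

Total revenue: $11838.40

Sorting advertisers: $8.74 (Rook) > $7.47 (Vantage) > $7.18 (Brio) > $4.18 (Pike) > $3.92 (Stratus) > …
Slot 1: Rook pays $7.47 × 840 = $6274.80
Slot 2: Vantage pays $7.18 × 550 = $3949.00
Slot 3: Brio pays $4.18 × 330 = $1379.40
Slot 4: Pike pays $3.92 × 60 = $235.20
Total = $11838.40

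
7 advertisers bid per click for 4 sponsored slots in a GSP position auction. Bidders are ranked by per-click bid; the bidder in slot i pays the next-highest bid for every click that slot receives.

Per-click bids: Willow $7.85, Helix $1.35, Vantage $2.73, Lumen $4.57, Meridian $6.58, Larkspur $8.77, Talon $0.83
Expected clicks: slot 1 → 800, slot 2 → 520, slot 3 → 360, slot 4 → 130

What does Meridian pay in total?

Meridian pays $1645.20

Per-click bids in order: $8.77 (Larkspur) > $7.85 (Willow) > $6.58 (Meridian) > $4.57 (Lumen) > $2.73 (Vantage) > …
Meridian holds slot 3 → pays next bid $4.57 × 360 clicks = $1645.20.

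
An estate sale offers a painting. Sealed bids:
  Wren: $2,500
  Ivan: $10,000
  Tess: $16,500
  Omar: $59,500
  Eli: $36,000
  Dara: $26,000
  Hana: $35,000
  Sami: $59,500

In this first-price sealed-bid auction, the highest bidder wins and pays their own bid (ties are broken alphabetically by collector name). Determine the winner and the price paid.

Omar pays $59,500

Sorting bids: 59,500 (Omar) > 59,500 (Sami) > 36,000 (Eli) > 35,000 (Hana) > 26,000 (Dara) > 16,500 (Tess) > …
Omar and Sami tie at $59,500; tie-break gives it to Omar.
Omar has the highest bid and pays exactly that: $59,500.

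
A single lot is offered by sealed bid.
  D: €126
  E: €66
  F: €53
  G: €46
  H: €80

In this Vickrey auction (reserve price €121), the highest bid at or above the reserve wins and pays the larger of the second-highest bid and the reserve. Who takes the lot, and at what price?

Bids ranked: 126 (D) > 80 (H) > 66 (E) > 53 (F) > 46 (G)
Highest eligible bid: D at €126.
max(second-highest €80, reserve €121) = €121.

D pays €121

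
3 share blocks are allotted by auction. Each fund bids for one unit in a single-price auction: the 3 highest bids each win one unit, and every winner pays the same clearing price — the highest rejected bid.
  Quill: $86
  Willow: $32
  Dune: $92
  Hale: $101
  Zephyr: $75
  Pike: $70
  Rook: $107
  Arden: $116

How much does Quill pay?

Bids ranked high→low: 116 (Arden), 107 (Rook), 101 (Hale), 92 (Dune), 86 (Quill), …
The 3 highest are Arden, Rook, Hale.
First losing bid is Dune's $92, which sets the uniform price.
Quill does not win → pays $0.

Quill pays $0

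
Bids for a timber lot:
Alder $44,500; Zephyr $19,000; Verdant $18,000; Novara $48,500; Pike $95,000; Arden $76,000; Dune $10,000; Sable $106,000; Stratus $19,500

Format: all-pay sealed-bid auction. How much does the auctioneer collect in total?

Bids in order: 106,000 (Sable) > 95,000 (Pike) > 76,000 (Arden) > 48,500 (Novara) > 44,500 (Alder) > 19,500 (Stratus) > …
Sable wins with the top bid; all bids are sunk regardless.
Every bidder forfeits their bid regardless of winning.
Revenue = 44,500 + 19,000 + 18,000 + 48,500 + 95,000 + 76,000 + 10,000 + 106,000 + 19,500 = $436,500.

Total revenue: $436,500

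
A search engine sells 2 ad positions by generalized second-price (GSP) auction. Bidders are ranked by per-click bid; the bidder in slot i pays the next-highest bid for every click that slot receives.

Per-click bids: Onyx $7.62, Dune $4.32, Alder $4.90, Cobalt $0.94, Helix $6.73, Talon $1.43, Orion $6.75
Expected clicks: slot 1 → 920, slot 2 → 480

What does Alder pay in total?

Sorting advertisers: $7.62 (Onyx) > $6.75 (Orion) > $6.73 (Helix) > …
Alder ranks below slot 2 → no slot, pays nothing.

Alder pays $0.00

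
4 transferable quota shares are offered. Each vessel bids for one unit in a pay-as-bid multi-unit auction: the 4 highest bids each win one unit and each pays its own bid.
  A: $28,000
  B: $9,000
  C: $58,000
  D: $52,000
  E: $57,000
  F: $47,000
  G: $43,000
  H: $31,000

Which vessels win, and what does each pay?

C $58,000, E $57,000, D $52,000, F $47,000

Ordering the bids: 58,000 (C), 57,000 (E), 52,000 (D), 47,000 (F), 43,000 (G), 31,000 (H), …
Top 4: C, E, D, F.
Each winner pays its own bid: C $58,000, E $57,000, D $52,000, F $47,000.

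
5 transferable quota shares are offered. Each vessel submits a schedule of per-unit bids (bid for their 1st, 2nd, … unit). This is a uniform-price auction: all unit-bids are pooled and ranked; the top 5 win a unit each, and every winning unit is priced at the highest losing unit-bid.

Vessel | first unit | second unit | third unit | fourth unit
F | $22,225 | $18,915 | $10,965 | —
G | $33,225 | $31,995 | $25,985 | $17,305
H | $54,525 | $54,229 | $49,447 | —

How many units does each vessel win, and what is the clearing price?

G 2, H 3; clearing price $25,985

Pooled unit-bids ranked (top 5): 54,525 (H-1), 54,229 (H-2), 49,447 (H-3), 33,225 (G-1), 31,995 (G-2)
Highest rejected unit-bid = $25,985.
Allocation: G 2, H 3.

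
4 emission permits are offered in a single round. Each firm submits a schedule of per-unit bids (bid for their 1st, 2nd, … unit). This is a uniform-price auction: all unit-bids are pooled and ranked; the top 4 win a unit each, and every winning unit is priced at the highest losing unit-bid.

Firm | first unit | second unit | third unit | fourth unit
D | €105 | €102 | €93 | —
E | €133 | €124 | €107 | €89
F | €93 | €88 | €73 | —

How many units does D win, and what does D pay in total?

D: 1 unit, pays €102

Merging the schedules and taking the best 4: 133 (E-1), 124 (E-2), 107 (E-3), 105 (D-1)
The (k+1)-th unit-bid is €102.
D wins 1 unit(s) at €102 each.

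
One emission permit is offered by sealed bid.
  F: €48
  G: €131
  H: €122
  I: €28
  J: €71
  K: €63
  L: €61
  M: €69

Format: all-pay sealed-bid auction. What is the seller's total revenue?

Bids in order: 131 (G) > 122 (H) > 71 (J) > 69 (M) > 63 (K) > 61 (L) > …
G wins with the top bid; all bids are sunk regardless.
Every bidder forfeits their bid regardless of winning.
Revenue = 48 + 131 + 122 + 28 + 71 + 63 + 61 + 69 = €593.

Total revenue: €593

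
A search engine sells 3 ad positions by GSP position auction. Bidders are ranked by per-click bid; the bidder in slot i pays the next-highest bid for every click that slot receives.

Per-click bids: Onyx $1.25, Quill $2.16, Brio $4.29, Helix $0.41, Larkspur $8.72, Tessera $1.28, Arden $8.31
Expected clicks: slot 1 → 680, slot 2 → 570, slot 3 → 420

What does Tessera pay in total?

Tessera pays $0.00

Per-click bids in order: $8.72 (Larkspur) > $8.31 (Arden) > $4.29 (Brio) > $2.16 (Quill) > …
Tessera ranks below slot 3 → no slot, pays nothing.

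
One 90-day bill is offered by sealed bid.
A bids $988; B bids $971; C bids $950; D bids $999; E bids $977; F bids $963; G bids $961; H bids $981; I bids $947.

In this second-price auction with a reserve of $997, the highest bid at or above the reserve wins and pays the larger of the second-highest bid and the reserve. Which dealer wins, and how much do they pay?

Sorting bids: 999 (D) > 988 (A) > 981 (H) > 977 (E) > 971 (B) > 963 (F) > …
D has the top bid at or above the reserve ($999).
Second-highest bid $988 is below the reserve $997, so the reserve binds → payment $997.

D pays $997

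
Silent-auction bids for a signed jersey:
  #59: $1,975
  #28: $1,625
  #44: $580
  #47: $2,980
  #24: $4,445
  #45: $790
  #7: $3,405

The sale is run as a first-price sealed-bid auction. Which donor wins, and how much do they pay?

#24 pays $4,445

First-price sealed-bid auction: the highest bidder wins and pays their own bid.
Sorting bids: 4,445 (#24) > 3,405 (#7) > 2,980 (#47) > 1,975 (#59) > 1,625 (#28) > 790 (#45) > …
First-price: #24 pays what they bid, $4,445.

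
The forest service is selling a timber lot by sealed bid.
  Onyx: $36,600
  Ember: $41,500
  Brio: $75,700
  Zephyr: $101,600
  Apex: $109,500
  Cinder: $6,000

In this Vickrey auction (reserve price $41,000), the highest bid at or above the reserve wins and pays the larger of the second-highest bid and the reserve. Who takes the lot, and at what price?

Apex pays $101,600

Bids ranked: 109,500 (Apex) > 101,600 (Zephyr) > 75,700 (Brio) > 41,500 (Ember) > 36,600 (Onyx) > 6,000 (Cinder)
Highest eligible bid: Apex at $109,500.
Second-highest bid $101,600 exceeds the reserve $41,000 → payment $101,600.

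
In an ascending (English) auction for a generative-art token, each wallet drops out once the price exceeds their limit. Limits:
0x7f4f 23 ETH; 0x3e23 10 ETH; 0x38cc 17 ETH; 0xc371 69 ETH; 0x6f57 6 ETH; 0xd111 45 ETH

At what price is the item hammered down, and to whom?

0xc371 wins at 45 ETH

Rule: the price rises until one bidder remains; the winner pays the price at which the last rival dropped out.
Limits ranked: 69 (0xc371) > 45 (0xd111) > 23 (0x7f4f) > 17 (0x38cc) > 10 (0x3e23) > 6 (0x6f57)
Bidding ends when 0xd111 exits at 45 ETH; 0xc371 takes it.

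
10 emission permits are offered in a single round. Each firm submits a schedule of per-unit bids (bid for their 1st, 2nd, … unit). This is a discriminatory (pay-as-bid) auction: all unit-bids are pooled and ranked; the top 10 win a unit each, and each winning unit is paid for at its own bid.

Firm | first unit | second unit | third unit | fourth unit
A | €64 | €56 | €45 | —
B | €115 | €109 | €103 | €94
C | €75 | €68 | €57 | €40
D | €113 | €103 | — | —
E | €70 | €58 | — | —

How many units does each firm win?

Pooled unit-bids ranked (top 10): 115 (B-1), 113 (D-1), 109 (B-2), 103 (B-3), 103 (D-2), 94 (B-4), 75 (C-1), 70 (E-1), 68 (C-2), 64 (A-1)
Next rejected bid: €58 (not a price — pay-as-bid).
Allocation: A 1, B 4, C 2, D 2, E 1.

A 1, B 4, C 2, D 2, E 1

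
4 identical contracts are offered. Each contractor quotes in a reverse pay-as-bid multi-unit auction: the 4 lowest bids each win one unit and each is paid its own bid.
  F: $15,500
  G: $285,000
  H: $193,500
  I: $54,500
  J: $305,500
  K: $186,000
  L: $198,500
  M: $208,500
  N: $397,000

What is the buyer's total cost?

Bids ranked low→high: 15,500 (F), 54,500 (I), 186,000 (K), 193,500 (H), 198,500 (L), 208,500 (M), …
The 4 lowest are F, I, K, H.
Total cost = 15,500 + 54,500 + 186,000 + 193,500 = $449,500.

Total cost: $449,500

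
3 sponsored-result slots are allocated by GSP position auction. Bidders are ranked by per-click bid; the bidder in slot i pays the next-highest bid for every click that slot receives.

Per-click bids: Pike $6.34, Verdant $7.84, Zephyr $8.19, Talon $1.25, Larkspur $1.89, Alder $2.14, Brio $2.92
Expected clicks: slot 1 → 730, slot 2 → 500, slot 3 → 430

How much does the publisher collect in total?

Total revenue: $10148.80

Ranked by bid: $8.19 (Zephyr) > $7.84 (Verdant) > $6.34 (Pike) > $2.92 (Brio) > …
Slot 1: Zephyr pays $7.84 × 730 = $5723.20
Slot 2: Verdant pays $6.34 × 500 = $3170.00
Slot 3: Pike pays $2.92 × 430 = $1255.60
Total = $10148.80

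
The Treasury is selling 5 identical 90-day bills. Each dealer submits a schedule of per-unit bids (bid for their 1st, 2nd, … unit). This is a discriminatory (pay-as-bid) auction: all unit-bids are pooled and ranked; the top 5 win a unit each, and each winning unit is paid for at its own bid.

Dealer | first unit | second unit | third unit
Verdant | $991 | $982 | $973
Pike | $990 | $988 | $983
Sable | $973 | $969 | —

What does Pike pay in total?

Pike pays $2,961

Pooled unit-bids ranked (top 5): 991 (Verdant-1), 990 (Pike-1), 988 (Pike-2), 983 (Pike-3), 982 (Verdant-2)
Next rejected bid: $973 (not a price — pay-as-bid).
Pike's winning unit-bids: 990 + 988 + 983 = $2,961.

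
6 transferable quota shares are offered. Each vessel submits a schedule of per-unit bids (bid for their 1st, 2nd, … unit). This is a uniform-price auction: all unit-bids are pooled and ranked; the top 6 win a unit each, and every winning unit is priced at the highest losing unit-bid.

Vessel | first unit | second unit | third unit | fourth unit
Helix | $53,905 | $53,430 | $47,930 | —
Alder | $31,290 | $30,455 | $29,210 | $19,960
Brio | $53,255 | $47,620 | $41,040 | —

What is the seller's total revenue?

All unit-bids, highest first — top 6: 53,905 (Helix-1), 53,430 (Helix-2), 53,255 (Brio-1), 47,930 (Helix-3), 47,620 (Brio-2), 41,040 (Brio-3)
First bid not allocated: $31,290.
Allocation: Brio 3, Helix 3. Every unit priced at $31,290.
Revenue = 6 × 31,290 = $187,740.

Total revenue: $187,740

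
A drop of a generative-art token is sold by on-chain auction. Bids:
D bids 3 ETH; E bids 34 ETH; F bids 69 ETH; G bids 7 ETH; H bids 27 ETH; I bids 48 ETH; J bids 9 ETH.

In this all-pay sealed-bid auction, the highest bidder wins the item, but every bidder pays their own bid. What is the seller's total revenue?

Total revenue: 197 ETH

All-pay sealed-bid auction: the highest bidder wins the item, but every bidder pays their own bid.
Sorting bids: 69 (F) > 48 (I) > 34 (E) > 27 (H) > 9 (J) > 7 (G) > …
Every bidder forfeits their bid regardless of winning.
Revenue = 3 + 34 + 69 + 7 + 27 + 48 + 9 = 197 ETH.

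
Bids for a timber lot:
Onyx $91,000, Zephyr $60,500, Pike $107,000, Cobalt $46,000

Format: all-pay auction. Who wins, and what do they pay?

Pike pays $107,000

All-pay auction: the highest bidder wins the item, but every bidder pays their own bid.
Sorting bids: 107,000 (Pike) > 91,000 (Onyx) > 60,500 (Zephyr) > 46,000 (Cobalt)
Pike wins with the top bid; all bids are sunk regardless.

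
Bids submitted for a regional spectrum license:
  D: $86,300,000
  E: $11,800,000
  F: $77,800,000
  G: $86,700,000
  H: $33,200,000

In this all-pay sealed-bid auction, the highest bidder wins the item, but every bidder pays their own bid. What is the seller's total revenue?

Total revenue: $295,800,000

All-pay sealed-bid auction: the highest bidder wins the item, but every bidder pays their own bid.
Bids ranked: 86,700,000 (G) > 86,300,000 (D) > 77,800,000 (F) > 33,200,000 (H) > 11,800,000 (E)
G wins with the top bid; all bids are sunk regardless.
Every bidder forfeits their bid regardless of winning.
Revenue = 86,300,000 + 11,800,000 + 77,800,000 + 86,700,000 + 33,200,000 = $295,800,000.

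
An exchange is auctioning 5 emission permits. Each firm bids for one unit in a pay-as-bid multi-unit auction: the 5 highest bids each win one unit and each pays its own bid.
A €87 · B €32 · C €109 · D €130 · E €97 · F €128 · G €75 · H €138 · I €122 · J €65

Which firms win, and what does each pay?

H €138, D €130, F €128, I €122, C €109

Ordering the bids: 138 (H), 130 (D), 128 (F), 122 (I), 109 (C), 97 (E), 87 (A), …
The 5 highest are H, D, F, I, C.
Each winner pays its own bid: H €138, D €130, F €128, I €122, C €109.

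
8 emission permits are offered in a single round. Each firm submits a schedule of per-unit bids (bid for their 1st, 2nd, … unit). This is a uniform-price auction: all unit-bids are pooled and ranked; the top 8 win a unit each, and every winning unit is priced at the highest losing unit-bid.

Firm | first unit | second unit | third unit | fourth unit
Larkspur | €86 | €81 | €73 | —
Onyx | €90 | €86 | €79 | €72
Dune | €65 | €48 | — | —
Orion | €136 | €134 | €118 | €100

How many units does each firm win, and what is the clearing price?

Merging the schedules and taking the best 8: 136 (Orion-1), 134 (Orion-2), 118 (Orion-3), 100 (Orion-4), 90 (Onyx-1), 86 (Larkspur-1), 86 (Onyx-2), 81 (Larkspur-2)
First bid not allocated: €79.
Allocation: Larkspur 2, Onyx 2, Orion 4.

Larkspur 2, Onyx 2, Orion 4; clearing price €79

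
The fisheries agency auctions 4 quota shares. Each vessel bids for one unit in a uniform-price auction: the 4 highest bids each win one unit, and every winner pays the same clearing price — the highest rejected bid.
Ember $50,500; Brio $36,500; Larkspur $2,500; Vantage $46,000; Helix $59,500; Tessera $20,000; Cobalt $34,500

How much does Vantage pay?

Vantage pays $34,500

Sorting: 59,500 (Helix), 50,500 (Ember), 46,000 (Vantage), 36,500 (Brio), 34,500 (Cobalt), 20,000 (Tessera), …
Top 4: Helix, Ember, Vantage, Brio.
Highest unsuccessful bid: $34,500 → clearing price.
Vantage wins → pays $34,500.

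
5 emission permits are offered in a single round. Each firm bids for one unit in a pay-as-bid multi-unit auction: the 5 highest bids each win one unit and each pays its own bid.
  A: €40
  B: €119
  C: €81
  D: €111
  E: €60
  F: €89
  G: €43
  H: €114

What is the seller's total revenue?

Total revenue: €514

Sorting: 119 (B), 114 (H), 111 (D), 89 (F), 81 (C), 60 (E), 43 (G), …
Winners (5 units): B, H, D, F, C.
Total revenue = 119 + 114 + 111 + 89 + 81 = €514.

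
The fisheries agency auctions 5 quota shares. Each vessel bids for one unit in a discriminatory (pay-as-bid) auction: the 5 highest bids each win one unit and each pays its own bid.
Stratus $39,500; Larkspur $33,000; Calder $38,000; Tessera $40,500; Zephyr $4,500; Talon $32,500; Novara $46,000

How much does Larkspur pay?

Larkspur pays $33,000

Sorting: 46,000 (Novara), 40,500 (Tessera), 39,500 (Stratus), 38,000 (Calder), 33,000 (Larkspur), 32,500 (Talon), 4,500 (Zephyr)
Winners (5 units): Novara, Tessera, Stratus, Calder, Larkspur.
Larkspur wins → own bid $33,000.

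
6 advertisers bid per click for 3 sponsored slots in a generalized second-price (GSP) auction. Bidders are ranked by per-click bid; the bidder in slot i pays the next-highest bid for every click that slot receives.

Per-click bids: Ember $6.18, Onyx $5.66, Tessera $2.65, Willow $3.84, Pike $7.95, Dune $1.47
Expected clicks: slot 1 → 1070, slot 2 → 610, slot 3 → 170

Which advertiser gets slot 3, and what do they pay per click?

Per-click bids in order: $7.95 (Pike) > $6.18 (Ember) > $5.66 (Onyx) > $3.84 (Willow) > …
Slot 3 goes to the third-ranked bidder, Onyx, who pays the next bid down: $3.84/click.

Onyx; $3.84 per click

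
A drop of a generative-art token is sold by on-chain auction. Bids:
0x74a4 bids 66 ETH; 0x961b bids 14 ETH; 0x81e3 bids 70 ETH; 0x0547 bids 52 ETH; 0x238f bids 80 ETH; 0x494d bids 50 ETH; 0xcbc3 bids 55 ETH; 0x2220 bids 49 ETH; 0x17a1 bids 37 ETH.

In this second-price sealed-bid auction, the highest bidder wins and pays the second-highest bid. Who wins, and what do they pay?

0x238f pays 70 ETH

Rule: the highest bidder wins and pays the second-highest bid.
Sorting bids: 80 (0x238f) > 70 (0x81e3) > 66 (0x74a4) > 55 (0xcbc3) > 52 (0x0547) > 50 (0x494d) > …
0x238f wins with the highest bid; price is set by the runner-up at 70 ETH.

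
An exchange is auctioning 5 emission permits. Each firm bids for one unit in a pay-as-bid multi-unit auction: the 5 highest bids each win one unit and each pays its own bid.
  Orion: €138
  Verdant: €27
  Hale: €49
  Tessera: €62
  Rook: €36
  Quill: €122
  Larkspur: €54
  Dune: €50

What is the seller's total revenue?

Ordering the bids: 138 (Orion), 122 (Quill), 62 (Tessera), 54 (Larkspur), 50 (Dune), 49 (Hale), 36 (Rook), …
The 5 highest are Orion, Quill, Tessera, Larkspur, Dune.
Total revenue = 138 + 122 + 62 + 54 + 50 = €426.

Total revenue: €426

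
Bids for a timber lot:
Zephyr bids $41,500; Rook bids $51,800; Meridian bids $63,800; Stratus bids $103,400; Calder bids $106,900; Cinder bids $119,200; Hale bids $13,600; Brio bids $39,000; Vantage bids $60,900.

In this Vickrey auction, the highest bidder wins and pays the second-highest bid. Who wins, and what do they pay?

Bids in order: 119,200 (Cinder) > 106,900 (Calder) > 103,400 (Stratus) > 63,800 (Meridian) > 60,900 (Vantage) > 51,800 (Rook) > …
Cinder is highest; pays the second-highest bid, $106,900.

Cinder pays $106,900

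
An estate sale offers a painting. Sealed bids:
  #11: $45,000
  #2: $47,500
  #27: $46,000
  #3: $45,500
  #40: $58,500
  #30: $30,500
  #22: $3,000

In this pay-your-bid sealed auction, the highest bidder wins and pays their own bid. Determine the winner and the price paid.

Bids in order: 58,500 (#40) > 47,500 (#2) > 46,000 (#27) > 45,500 (#3) > 45,000 (#11) > 30,500 (#30) > …
#40 is highest → pays own bid, $58,500.

#40 pays $58,500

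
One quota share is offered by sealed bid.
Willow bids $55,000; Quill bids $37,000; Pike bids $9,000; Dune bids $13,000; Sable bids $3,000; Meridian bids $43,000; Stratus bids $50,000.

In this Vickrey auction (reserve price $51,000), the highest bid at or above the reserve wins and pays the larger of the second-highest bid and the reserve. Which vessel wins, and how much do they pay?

Willow pays $51,000

Bids ranked: 55,000 (Willow) > 50,000 (Stratus) > 43,000 (Meridian) > 37,000 (Quill) > 13,000 (Dune) > 9,000 (Pike) > …
Willow has the top bid at or above the reserve ($55,000).
Second-highest bid $50,000 is below the reserve $51,000, so the reserve binds → payment $51,000.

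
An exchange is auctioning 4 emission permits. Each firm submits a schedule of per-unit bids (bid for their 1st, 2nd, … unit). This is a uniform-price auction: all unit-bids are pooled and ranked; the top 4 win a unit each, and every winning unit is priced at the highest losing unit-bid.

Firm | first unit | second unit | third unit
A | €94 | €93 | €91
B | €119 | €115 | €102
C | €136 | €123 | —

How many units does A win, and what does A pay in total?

A: 0 units, pays €0

All unit-bids, highest first — top 4: 136 (C-1), 123 (C-2), 119 (B-1), 115 (B-2)
The (k+1)-th unit-bid is €102.
A wins 0 unit(s) at €102 each.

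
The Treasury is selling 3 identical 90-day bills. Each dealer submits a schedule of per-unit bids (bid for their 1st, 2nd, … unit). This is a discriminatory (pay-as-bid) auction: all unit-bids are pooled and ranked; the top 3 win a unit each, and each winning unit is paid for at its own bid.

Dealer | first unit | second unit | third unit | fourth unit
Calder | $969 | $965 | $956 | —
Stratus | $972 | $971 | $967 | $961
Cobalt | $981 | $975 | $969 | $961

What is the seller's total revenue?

All unit-bids, highest first — top 3: 981 (Cobalt-1), 975 (Cobalt-2), 972 (Stratus-1)
Next rejected bid: $971 (not a price — pay-as-bid).
Each winning unit pays its own bid.
Revenue = 981 + 975 + 972 = $2,928.

Total revenue: $2,928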